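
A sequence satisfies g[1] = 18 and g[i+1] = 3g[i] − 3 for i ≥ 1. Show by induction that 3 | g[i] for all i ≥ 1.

Base case: g[1] = 18 = 3·6, so 3 | g[1].
Assume 3 | g[m], so g[m] = 3t for some integer t.
Then g[m+1] = 3g[m] − 3 = 3·(3t) − 3 = 3(3t − 1), so 3 | g[m+1].
This completes the inductive step, so 3 | g[i] for all i ≥ 1.

3 | g[i]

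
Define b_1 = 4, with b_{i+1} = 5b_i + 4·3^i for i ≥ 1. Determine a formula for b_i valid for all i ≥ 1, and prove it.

Claim: b_i = 2·5^i − 2·3^i.

Base case: b_1 = 4, and 2·5^1 − 2·3^1 = 10 − 6 = 4.
Assume b_r = 2·5^r − 2·3^r for some r ≥ 1.
Then b_{r+1} = 5b_r + 4·3^r = 5·(2·5^r − 2·3^r) + 4·3^r = 2·5^{r+1} − 10·3^r + 4·3^r = 2·5^{r+1} − 6·3^r = 2·5^{r+1} − 2·3^{r+1}.
By induction, b_i = 2·5^i − 2·3^i for all i ≥ 1.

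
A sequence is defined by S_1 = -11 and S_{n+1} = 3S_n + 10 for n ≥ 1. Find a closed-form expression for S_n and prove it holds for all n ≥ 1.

Claim: S_n = -2·3^n − 5.

Base case: S_1 = -11, and -2·3^1 − 5 = -6 − 5 = -11.
Assume S_k = -2·3^k − 5 for some k ≥ 1.
Then S_{k+1} = 3S_k + 10 = 3·(-2·3^k − 5) + 10 = -6·3^k − 15 + 10 = -2·3^{k+1} − 5.
By induction, S_n = -2·3^n − 5 for all n ≥ 1.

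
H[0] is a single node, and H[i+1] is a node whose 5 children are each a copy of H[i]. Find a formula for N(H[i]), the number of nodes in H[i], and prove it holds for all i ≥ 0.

Claim: N(H[i]) = (5^{i+1} − 1)/4.

Base case: N(H[0]) = 1, and (5^{0+1} − 1)/4 = 1.
Assume N(H[r]) = (5^{r+1} − 1)/4.
Then N(H[r+1]) = 1 + 5N(H[r]) = 1 + 5·(5^{r+1} − 1)/4 = 1 + (5^{r+2} − 5)/4 = (4 + 5^{r+2} − 5)/4 = (5^{r+2} − 1)/4.
By induction, N(H[i]) = (5^{i+1} − 1)/4 for all i ≥ 0.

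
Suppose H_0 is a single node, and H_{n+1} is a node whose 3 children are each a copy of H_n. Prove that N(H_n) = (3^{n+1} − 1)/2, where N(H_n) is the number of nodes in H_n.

Base case: N(H_0) = 1, and (3^{0+1} − 1)/2 = 1.
Assume N(H_k) = (3^{k+1} − 1)/2.
Then N(H_{k+1}) = 1 + 3N(H_k) = 1 + 3·(3^{k+1} − 1)/2 = 1 + (3^{k+2} − 3)/2 = (2 + 3^{k+2} − 3)/2 = (3^{k+2} − 1)/2.
Hence N(H_n) = (3^{n+1} − 1)/2 for every n ≥ 0, by induction.

N(H_n) = (3^{n+1} − 1)/2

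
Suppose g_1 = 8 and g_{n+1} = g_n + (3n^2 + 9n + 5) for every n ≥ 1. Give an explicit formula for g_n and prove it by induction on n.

Claim: g_n = n^3 + 3n^2 + n + 3.

Base case: g_1 = 8, and 1^3 + 3·1^2 + 1 + 3 = 8.
Assume g_m = m^3 + 3m^2 + m + 3.
Then g_{m+1} = g_m + (3m^2 + 9m + 5) = (m^3 + 3m^2 + m + 3) + (3m^2 + 9m + 5) = m^3 + 6m^2 + 10m + 8,
and (m+1)^3 + 3·(m+1)^2 + (m+1) + 3 = m^3 + 6m^2 + 10m + 8.
This completes the inductive step, so g_n = n^3 + 3n^2 + n + 3 for all n ≥ 1.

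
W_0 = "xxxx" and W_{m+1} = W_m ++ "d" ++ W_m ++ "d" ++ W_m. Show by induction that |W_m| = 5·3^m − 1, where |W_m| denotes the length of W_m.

Base case: |W_0| = 4, and 5·3^0 − 1 = 4.
Assume |W_k| = 5·3^k − 1.
Then |W_{k+1}| = 3|W_k| + 2 = 3(5·3^k − 1) + 2 = 5·3^{k+1} − 3 + 2 = 5·3^{k+1} − 1.
So the formula holds for k+1, and by induction |W_m| = 5·3^m − 1 for all m ≥ 0.

|W_m| = 5·3^m − 1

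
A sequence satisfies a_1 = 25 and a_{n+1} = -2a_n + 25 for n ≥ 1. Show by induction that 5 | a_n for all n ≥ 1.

Base case: a_1 = 25 = 5·5, so 5 | a_1.
Assume 5 | a_r, so a_r = 5t for some integer t.
Then a_{r+1} = -2a_r + 25 = -2·(5t) + 25 = 5(-2t + 5), so 5 | a_{r+1}.
By induction, 5 | a_n for all n ≥ 1.

5 | a_n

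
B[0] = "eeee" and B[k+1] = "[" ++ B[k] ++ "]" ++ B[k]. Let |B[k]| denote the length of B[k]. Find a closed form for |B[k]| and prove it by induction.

Claim: |B[k]| = 6·2^k − 2.

Base case: |B[0]| = 4, and 6·2^0 − 2 = 4.
Assume |B[r]| = 6·2^r − 2.
Then |B[r+1]| = 1 + |B[r]| + 1 + |B[r]| = 2|B[r]| + 2 = 2(6·2^r − 2) + 2 = 6·2^{r+1} − 4 + 2 = 6·2^{r+1} − 2.
Hence |B[k]| = 6·2^k − 2 for every k ≥ 0, by induction.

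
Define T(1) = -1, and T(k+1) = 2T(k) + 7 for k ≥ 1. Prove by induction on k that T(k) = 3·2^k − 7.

Base case: T(1) = -1, and 3·2^1 − 7 = 6 − 7 = -1.
Assume T(r) = 3·2^r − 7 for some r ≥ 1.
Then T(r+1) = 2T(r) + 7 = 2·(3·2^r − 7) + 7 = 6·2^r − 14 + 7 = 3·2^{r+1} − 7.
This completes the inductive step, so T(k) = 3·2^k − 7 for all k ≥ 1.

T(k) = 3·2^k − 7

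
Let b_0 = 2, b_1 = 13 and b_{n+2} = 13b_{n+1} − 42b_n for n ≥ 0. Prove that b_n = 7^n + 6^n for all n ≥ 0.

Base cases: b_0 = 2 and 7^0 + 6^0 = 2; b_1 = 13 and 7^1 + 6^1 = 13.
Assume b_j = 7^j + 6^j for all 0 ≤ j ≤ k, where k ≥ 1.
Then b_{k+1} = 13b_k − 42b_{k−1} = 13·(7^k + 6^k) − 42·(7^{k−1} + 6^{k−1}) = (13·7 − 42)7^{k−1} + (13·6 − 42)6^{k−1} = 49·7^{k−1} + 36·6^{k−1} = 7^{k+1} + 6^{k+1}.
This completes the inductive step, so b_n = 7^n + 6^n for all n ≥ 0.

b_n = 7^n + 6^n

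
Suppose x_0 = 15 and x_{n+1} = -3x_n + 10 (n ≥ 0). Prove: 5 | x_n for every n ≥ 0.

Base case: x_0 = 15 = 5·3, so 5 | x_0.
Assume 5 | x_r, so x_r = 5t for some integer t.
Then x_{r+1} = -3x_r + 10 = -3·(5t) + 10 = 5(-3t + 2), so 5 | x_{r+1}.
By induction, 5 | x_n for all n ≥ 0.

5 | x_n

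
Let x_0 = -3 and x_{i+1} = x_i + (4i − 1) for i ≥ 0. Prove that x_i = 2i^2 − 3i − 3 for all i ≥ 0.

Base case: x_0 = -3, and 2·0^2 − 3·0 − 3 = -3.
Assume x_m = 2m^2 − 3m − 3.
Then x_{m+1} = x_m + (4m − 1) = (2m^2 − 3m − 3) + (4m − 1) = 2m^2 + m − 4,
and 2·(m+1)^2 − 3·(m+1) − 3 = 2m^2 + m − 4.
Hence x_i = 2i^2 − 3i − 3 for every i ≥ 0, by induction.

x_i = 2i^2 − 3i − 3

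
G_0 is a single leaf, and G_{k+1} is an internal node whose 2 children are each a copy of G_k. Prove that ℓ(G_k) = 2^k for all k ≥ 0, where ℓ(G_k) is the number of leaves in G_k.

Base case: ℓ(G_0) = 1, and 2^0 = 1.
Assume ℓ(G_m) = 2^m.
Then ℓ(G_{m+1}) = 2·ℓ(G_m) = 2·2^m = 2^{m+1}.
So the formula holds for m+1, and by induction ℓ(G_k) = 2^k for all k ≥ 0.

ℓ(G_k) = 2^k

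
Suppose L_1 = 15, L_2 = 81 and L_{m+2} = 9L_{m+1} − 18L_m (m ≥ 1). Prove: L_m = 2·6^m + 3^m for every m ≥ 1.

Base cases: L_1 = 15 and 2·6^1 + 3^1 = 15; L_2 = 81 and 2·6^2 + 3^2 = 81.
Assume L_j = 2·6^j + 3^j for all 1 ≤ j ≤ k, where k ≥ 2.
Then L_{k+1} = 9L_k − 18L_{k−1} = 9·(2·6^k + 3^k) − 18·(2·6^{k−1} + 3^{k−1}) = 2·(9·6 − 18)6^{k−1} + (9·3 − 18)3^{k−1} = 72·6^{k−1} + 9·3^{k−1} = 2·6^{k+1} + 3^{k+1}.
So the formula holds for k+1, and by strong induction L_m = 2·6^m + 3^m for all m ≥ 1.

L_m = 2·6^m + 3^m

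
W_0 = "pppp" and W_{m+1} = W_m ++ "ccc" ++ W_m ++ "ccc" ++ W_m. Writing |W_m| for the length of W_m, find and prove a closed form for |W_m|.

Claim: |W_m| = 7·3^m − 3.

Base case: |W_0| = 4, and 7·3^0 − 3 = 4.
Assume |W_r| = 7·3^r − 3.
Then |W_{r+1}| = 3|W_r| + 6 = 3(7·3^r − 3) + 6 = 7·3^{r+1} − 9 + 6 = 7·3^{r+1} − 3.
By induction, |W_m| = 7·3^m − 3 for all m ≥ 0.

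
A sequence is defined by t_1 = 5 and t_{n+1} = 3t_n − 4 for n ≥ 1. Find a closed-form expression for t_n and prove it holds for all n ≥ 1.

Claim: t_n = 3^n + 2.

Base case: t_1 = 5, and 3^1 + 2 = 3 + 2 = 5.
Assume t_r = 3^r + 2 for some r ≥ 1.
Then t_{r+1} = 3t_r − 4 = 3·(3^r + 2) − 4 = 3^{r+1} + 6 − 4 = 3^{r+1} + 2.
By induction, t_n = 3^n + 2 for all n ≥ 1.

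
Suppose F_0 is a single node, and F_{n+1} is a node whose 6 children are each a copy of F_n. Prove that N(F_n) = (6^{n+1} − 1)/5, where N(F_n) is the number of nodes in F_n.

Base case: N(F_0) = 1, and (6^{0+1} − 1)/5 = 1.
Assume N(F_j) = (6^{j+1} − 1)/5.
Then N(F_{j+1}) = 1 + 6N(F_j) = 1 + 6·(6^{j+1} − 1)/5 = 1 + (6^{j+2} − 6)/5 = (5 + 6^{j+2} − 6)/5 = (6^{j+2} − 1)/5.
So the formula holds for j+1, and by induction N(F_n) = (6^{n+1} − 1)/5 for all n ≥ 0.

N(F_n) = (6^{n+1} − 1)/5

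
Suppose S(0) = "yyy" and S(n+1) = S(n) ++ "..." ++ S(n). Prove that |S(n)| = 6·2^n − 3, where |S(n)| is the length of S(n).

Base case: |S(0)| = 3, and 6·2^0 − 3 = 3.
Assume |S(j)| = 6·2^j − 3.
Then |S(j+1)| = |S(j)| + 3 + |S(j)| = 2|S(j)| + 3 = 2(6·2^j − 3) + 3 = 6·2^{j+1} − 6 + 3 = 6·2^{j+1} − 3.
Hence |S(n)| = 6·2^n − 3 for every n ≥ 0, by induction.

|S(n)| = 6·2^n − 3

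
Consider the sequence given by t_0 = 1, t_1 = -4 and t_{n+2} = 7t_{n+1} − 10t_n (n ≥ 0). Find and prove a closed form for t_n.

Claim: t_n = 3·2^n − 2·5^n.

Base cases: t_0 = 1 and 3·2^0 − 2·5^0 = 1; t_1 = -4 and 3·2^1 − 2·5^1 = -4.
Assume t_j = 3·2^j − 2·5^j for all 0 ≤ j ≤ k, where k ≥ 1.
Then t_{k+1} = 7t_k − 10t_{k−1} = 7·(3·2^k − 2·5^k) − 10·(3·2^{k−1} − 2·5^{k−1}) = 3·(7·2 − 10)2^{k−1} − 2·(7·5 − 10)5^{k−1} = 12·2^{k−1} − 50·5^{k−1} = 3·2^{k+1} − 2·5^{k+1}.
This completes the inductive step, so t_n = 3·2^n − 2·5^n for all n ≥ 0.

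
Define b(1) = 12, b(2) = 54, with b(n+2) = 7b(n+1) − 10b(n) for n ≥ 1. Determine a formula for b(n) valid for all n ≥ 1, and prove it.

Claim: b(n) = 2^n + 2·5^n.

Base cases: b(1) = 12 and 2^1 + 2·5^1 = 12; b(2) = 54 and 2^2 + 2·5^2 = 54.
Assume b(j) = 2^j + 2·5^j for all 1 ≤ j ≤ m, where m ≥ 2.
Then b(m+1) = 7b(m) − 10b(m−1) = 7·(2^m + 2·5^m) − 10·(2^{m−1} + 2·5^{m−1}) = (7·2 − 10)2^{m−1} + 2·(7·5 − 10)5^{m−1} = 4·2^{m−1} + 50·5^{m−1} = 2^{m+1} + 2·5^{m+1}.
So the formula holds for m+1, and by strong induction b(n) = 2^n + 2·5^n for all n ≥ 1.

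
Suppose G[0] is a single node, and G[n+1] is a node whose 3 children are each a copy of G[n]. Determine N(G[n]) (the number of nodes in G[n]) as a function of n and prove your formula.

Claim: N(G[n]) = (3^{n+1} − 1)/2.

Base case: N(G[0]) = 1, and (3^{0+1} − 1)/2 = 1.
Assume N(G[r]) = (3^{r+1} − 1)/2.
Then N(G[r+1]) = 1 + 3N(G[r]) = 1 + 3·(3^{r+1} − 1)/2 = 1 + (3^{r+2} − 3)/2 = (2 + 3^{r+2} − 3)/2 = (3^{r+2} − 1)/2.
So the formula holds for r+1, and by induction N(G[n]) = (3^{n+1} − 1)/2 for all n ≥ 0.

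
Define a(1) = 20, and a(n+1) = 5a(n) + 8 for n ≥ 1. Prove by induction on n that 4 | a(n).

Base case: a(1) = 20 = 4·5, so 4 | a(1).
Assume 4 | a(k), so a(k) = 4t for some integer t.
Then a(k+1) = 5a(k) + 8 = 5·(4t) + 8 = 4(5t + 2), so 4 | a(k+1).
This completes the inductive step, so 4 | a(n) for all n ≥ 1.

4 | a(n)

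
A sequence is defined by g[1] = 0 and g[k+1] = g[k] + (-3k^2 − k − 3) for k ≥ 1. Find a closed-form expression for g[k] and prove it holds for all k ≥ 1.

Claim: g[k] = -k^3 + k^2 − 3k + 3.

Base case: g[1] = 0, and -1^3 + 1^2 − 3·1 + 3 = 0.
Assume g[r] = -r^3 + r^2 − 3r + 3.
Then g[r+1] = g[r] + (-3r^2 − r − 3) = (-r^3 + r^2 − 3r + 3) + (-3r^2 − r − 3) = -r^3 − 2r^2 − 4r,
and -(r+1)^3 + (r+1)^2 − 3·(r+1) + 3 = -r^3 − 2r^2 − 4r.
This completes the inductive step, so g[k] = -k^3 + k^2 − 3k + 3 for all k ≥ 1.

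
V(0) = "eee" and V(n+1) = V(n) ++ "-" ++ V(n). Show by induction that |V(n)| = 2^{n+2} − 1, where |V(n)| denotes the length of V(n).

Base case: |V(0)| = 3, and 2^{0+2} − 1 = 3.
Assume |V(r)| = 2^{r+2} − 1.
Then |V(r+1)| = |V(r)| + 1 + |V(r)| = 2|V(r)| + 1 = 2(2^{r+2} − 1) + 1 = 2^{r+3} − 2 + 1 = 2^{r+3} − 1.
Hence |V(n)| = 2^{n+2} − 1 for every n ≥ 0, by induction.

|V(n)| = 2^{n+2} − 1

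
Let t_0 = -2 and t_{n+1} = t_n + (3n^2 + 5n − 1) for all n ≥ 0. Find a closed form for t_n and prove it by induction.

Claim: t_n = n^3 + n^2 − 3n − 2.

Base case: t_0 = -2, and 0^3 + 0^2 − 3·0 − 2 = -2.
Assume t_r = r^3 + r^2 − 3r − 2.
Then t_{r+1} = t_r + (3r^2 + 5r − 1) = (r^3 + r^2 − 3r − 2) + (3r^2 + 5r − 1) = r^3 + 4r^2 + 2r − 3,
and (r+1)^3 + (r+1)^2 − 3·(r+1) − 2 = r^3 + 4r^2 + 2r − 3.
Hence t_n = n^3 + n^2 − 3n − 2 for every n ≥ 0, by induction.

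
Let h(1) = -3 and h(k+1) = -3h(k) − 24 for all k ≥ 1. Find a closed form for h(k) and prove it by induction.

Claim: h(k) = -(-3)^k − 6.

Base case: h(1) = -3, and -(-3)^1 − 6 = 3 − 6 = -3.
Assume h(r) = -(-3)^r − 6 for some r ≥ 1.
Then h(r+1) = -3h(r) − 24 = -3·(-(-3)^r − 6) − 24 = 3·(-3)^r + 18 − 24 = -(-3)^{r+1} − 6.
By induction, h(k) = -(-3)^k − 6 for all k ≥ 1.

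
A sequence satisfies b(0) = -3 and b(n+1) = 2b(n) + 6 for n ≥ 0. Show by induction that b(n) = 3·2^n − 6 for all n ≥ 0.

Base case: b(0) = -3, and 3·2^0 − 6 = 3 − 6 = -3.
Assume b(r) = 3·2^r − 6 for some r ≥ 0.
Then b(r+1) = 2b(r) + 6 = 2·(3·2^r − 6) + 6 = 6·2^r − 12 + 6 = 3·2^{r+1} − 6.
By induction, b(n) = 3·2^n − 6 for all n ≥ 0.

b(n) = 3·2^n − 6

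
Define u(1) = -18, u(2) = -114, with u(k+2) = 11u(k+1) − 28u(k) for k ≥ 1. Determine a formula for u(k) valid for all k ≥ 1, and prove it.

Claim: u(k) = -4^k − 2·7^k.

Base cases: u(1) = -18 and -4^1 − 2·7^1 = -18; u(2) = -114 and -4^2 − 2·7^2 = -114.
Assume u(j) = -4^j − 2·7^j for all 1 ≤ j ≤ m, where m ≥ 2.
Then u(m+1) = 11u(m) − 28u(m−1) = 11·(-4^m − 2·7^m) − 28·(-4^{m−1} − 2·7^{m−1}) = -(11·4 − 28)4^{m−1} − 2·(11·7 − 28)7^{m−1} = -16·4^{m−1} − 98·7^{m−1} = -4^{m+1} − 2·7^{m+1}.
This completes the inductive step, so u(k) = -4^k − 2·7^k for all k ≥ 1.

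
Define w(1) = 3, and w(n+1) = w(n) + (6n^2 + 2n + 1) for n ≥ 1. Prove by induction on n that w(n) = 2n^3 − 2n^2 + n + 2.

Base case: w(1) = 3, and 2·1^3 − 2·1^2 + 1 + 2 = 3.
Assume w(j) = 2j^3 − 2j^2 + j + 2.
Then w(j+1) = w(j) + (6j^2 + 2j + 1) = (2j^3 − 2j^2 + j + 2) + (6j^2 + 2j + 1) = 2j^3 + 4j^2 + 3j + 3,
and 2·(j+1)^3 − 2·(j+1)^2 + (j+1) + 2 = 2j^3 + 4j^2 + 3j + 3.
Hence w(n) = 2n^3 − 2n^2 + n + 2 for every n ≥ 1, by induction.

w(n) = 2n^3 − 2n^2 + n + 2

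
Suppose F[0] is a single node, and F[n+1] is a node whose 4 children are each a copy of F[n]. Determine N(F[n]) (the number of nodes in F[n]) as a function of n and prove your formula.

Claim: N(F[n]) = (4^{n+1} − 1)/3.

Base case: N(F[0]) = 1, and (4^{0+1} − 1)/3 = 1.
Assume N(F[r]) = (4^{r+1} − 1)/3.
Then N(F[r+1]) = 1 + 4N(F[r]) = 1 + 4·(4^{r+1} − 1)/3 = 1 + (4^{r+2} − 4)/3 = (3 + 4^{r+2} − 4)/3 = (4^{r+2} − 1)/3.
By induction, N(F[n]) = (4^{n+1} − 1)/3 for all n ≥ 0.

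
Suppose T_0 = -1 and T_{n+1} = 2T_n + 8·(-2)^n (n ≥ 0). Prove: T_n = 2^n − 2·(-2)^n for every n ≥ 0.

Base case: T_0 = -1, and 2^0 − 2·(-2)^0 = 1 − 2 = -1.
Assume T_k = 2^k − 2·(-2)^k for some k ≥ 0.
Then T_{k+1} = 2T_k + 8·(-2)^k = 2·(2^k − 2·(-2)^k) + 8·(-2)^k = 2^{k+1} − 4·(-2)^k + 8·(-2)^k = 2^{k+1} + 4·(-2)^k = 2^{k+1} − 2·(-2)^{k+1}.
This completes the inductive step, so T_n = 2^n − 2·(-2)^n for all n ≥ 0.

T_n = 2^n − 2·(-2)^n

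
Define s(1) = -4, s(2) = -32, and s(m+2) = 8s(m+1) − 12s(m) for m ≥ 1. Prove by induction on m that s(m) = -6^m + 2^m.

Base cases: s(1) = -4 and -6^1 + 2^1 = -4; s(2) = -32 and -6^2 + 2^2 = -32.
Assume s(j) = -6^j + 2^j for all 1 ≤ j ≤ r, where r ≥ 2.
Then s(r+1) = 8s(r) − 12s(r−1) = 8·(-6^r + 2^r) − 12·(-6^{r−1} + 2^{r−1}) = -(8·6 − 12)6^{r−1} + (8·2 − 12)2^{r−1} = -36·6^{r−1} + 4·2^{r−1} = -6^{r+1} + 2^{r+1}.
Hence s(m) = -6^m + 2^m for every m ≥ 1, by strong induction.

s(m) = -6^m + 2^m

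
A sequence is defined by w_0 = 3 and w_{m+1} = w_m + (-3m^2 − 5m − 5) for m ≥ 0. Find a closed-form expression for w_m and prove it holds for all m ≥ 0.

Claim: w_m = -m^3 − m^2 − 3m + 3.

Base case: w_0 = 3, and -0^3 − 0^2 − 3·0 + 3 = 3.
Assume w_r = -r^3 − r^2 − 3r + 3.
Then w_{r+1} = w_r + (-3r^2 − 5r − 5) = (-r^3 − r^2 − 3r + 3) + (-3r^2 − 5r − 5) = -r^3 − 4r^2 − 8r − 2,
and -(r+1)^3 − (r+1)^2 − 3·(r+1) + 3 = -r^3 − 4r^2 − 8r − 2.
Hence w_m = -m^3 − m^2 − 3m + 3 for every m ≥ 0, by induction.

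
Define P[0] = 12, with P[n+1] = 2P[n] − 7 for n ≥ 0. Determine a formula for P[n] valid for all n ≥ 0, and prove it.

Claim: P[n] = 5·2^n + 7.

Base case: P[0] = 12, and 5·2^0 + 7 = 5 + 7 = 12.
Assume P[m] = 5·2^m + 7 for some m ≥ 0.
Then P[m+1] = 2P[m] − 7 = 2·(5·2^m + 7) − 7 = 10·2^m + 14 − 7 = 5·2^{m+1} + 7.
This completes the inductive step, so P[n] = 5·2^n + 7 for all n ≥ 0.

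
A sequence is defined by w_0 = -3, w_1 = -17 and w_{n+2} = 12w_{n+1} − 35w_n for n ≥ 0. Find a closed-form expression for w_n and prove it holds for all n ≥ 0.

Claim: w_n = -7^n − 2·5^n.

Base cases: w_0 = -3 and -7^0 − 2·5^0 = -3; w_1 = -17 and -7^1 − 2·5^1 = -17.
Assume w_j = -7^j − 2·5^j for all 0 ≤ j ≤ m, where m ≥ 1.
Then w_{m+1} = 12w_m − 35w_{m−1} = 12·(-7^m − 2·5^m) − 35·(-7^{m−1} − 2·5^{m−1}) = -(12·7 − 35)7^{m−1} − 2·(12·5 − 35)5^{m−1} = -49·7^{m−1} − 50·5^{m−1} = -7^{m+1} − 2·5^{m+1}.
This completes the inductive step, so w_n = -7^n − 2·5^n for all n ≥ 0.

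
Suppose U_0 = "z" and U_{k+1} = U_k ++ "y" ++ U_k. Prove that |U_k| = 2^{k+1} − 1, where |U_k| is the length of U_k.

Base case: |U_0| = 1, and 2^{0+1} − 1 = 1.
Assume |U_r| = 2^{r+1} − 1.
Then |U_{r+1}| = |U_r| + 1 + |U_r| = 2|U_r| + 1 = 2(2^{r+1} − 1) + 1 = 2^{r+2} − 2 + 1 = 2^{r+2} − 1.
Hence |U_k| = 2^{k+1} − 1 for every k ≥ 0, by induction.

|U_k| = 2^{k+1} − 1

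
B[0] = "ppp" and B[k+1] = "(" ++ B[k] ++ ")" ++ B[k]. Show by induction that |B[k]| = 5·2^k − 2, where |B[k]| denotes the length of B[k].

Base case: |B[0]| = 3, and 5·2^0 − 2 = 3.
Assume |B[m]| = 5·2^m − 2.
Then |B[m+1]| = 1 + |B[m]| + 1 + |B[m]| = 2|B[m]| + 2 = 2(5·2^m − 2) + 2 = 5·2^{m+1} − 4 + 2 = 5·2^{m+1} − 2.
By induction, |B[k]| = 5·2^k − 2 for all k ≥ 0.

|B[k]| = 5·2^k − 2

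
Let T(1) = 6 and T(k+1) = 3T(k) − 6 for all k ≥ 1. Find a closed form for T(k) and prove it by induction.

Claim: T(k) = 3^k + 3.

Base case: T(1) = 6, and 3^1 + 3 = 3 + 3 = 6.
Assume T(r) = 3^r + 3 for some r ≥ 1.
Then T(r+1) = 3T(r) − 6 = 3·(3^r + 3) − 6 = 3^{r+1} + 9 − 6 = 3^{r+1} + 3.
By induction, T(k) = 3^k + 3 for all k ≥ 1.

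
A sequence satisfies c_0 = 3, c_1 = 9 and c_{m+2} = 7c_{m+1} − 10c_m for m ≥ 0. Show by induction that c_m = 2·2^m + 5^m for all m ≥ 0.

Base cases: c_0 = 3 and 2·2^0 + 5^0 = 3; c_1 = 9 and 2·2^1 + 5^1 = 9.
Assume c_j = 2·2^j + 5^j for all 0 ≤ j ≤ r, where r ≥ 1.
Then c_{r+1} = 7c_r − 10c_{r−1} = 7·(2·2^r + 5^r) − 10·(2·2^{r−1} + 5^{r−1}) = 2·(7·2 − 10)2^{r−1} + (7·5 − 10)5^{r−1} = 8·2^{r−1} + 25·5^{r−1} = 2·2^{r+1} + 5^{r+1}.
So the formula holds for r+1, and by strong induction c_m = 2·2^m + 5^m for all m ≥ 0.

c_m = 2·2^m + 5^m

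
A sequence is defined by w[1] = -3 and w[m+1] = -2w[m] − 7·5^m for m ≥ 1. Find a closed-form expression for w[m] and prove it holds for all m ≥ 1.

Claim: w[m] = -(-2)^m − 5^m.

Base case: w[1] = -3, and -(-2)^1 − 5^1 = 2 − 5 = -3.
Assume w[r] = -(-2)^r − 5^r for some r ≥ 1.
Then w[r+1] = -2w[r] − 7·5^r = -2·(-(-2)^r − 5^r) − 7·5^r = -(-2)^{r+1} + 2·5^r − 7·5^r = -(-2)^{r+1} − 5·5^r = -(-2)^{r+1} − 5^{r+1}.
So the formula holds for r+1, and by induction w[m] = -(-2)^m − 5^m for all m ≥ 1.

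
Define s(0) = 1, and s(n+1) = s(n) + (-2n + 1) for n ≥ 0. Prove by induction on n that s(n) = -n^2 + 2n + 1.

Base case: s(0) = 1, and -0^2 + 2·0 + 1 = 1.
Assume s(j) = -j^2 + 2j + 1.
Then s(j+1) = s(j) + (-2j + 1) = (-j^2 + 2j + 1) + (-2j + 1) = -j^2 + 2,
and -(j+1)^2 + 2·(j+1) + 1 = -j^2 + 2.
This completes the inductive step, so s(n) = -n^2 + 2n + 1 for all n ≥ 0.

s(n) = -n^2 + 2n + 1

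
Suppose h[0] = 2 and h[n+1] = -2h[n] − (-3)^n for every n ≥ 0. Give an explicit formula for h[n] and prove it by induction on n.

Claim: h[n] = (-2)^n + (-3)^n.

Base case: h[0] = 2, and (-2)^0 + (-3)^0 = 1 + 1 = 2.
Assume h[k] = (-2)^k + (-3)^k for some k ≥ 0.
Then h[k+1] = -2h[k] − (-3)^k = -2·((-2)^k + (-3)^k) − (-3)^k = (-2)^{k+1} − 2·(-3)^k − (-3)^k = (-2)^{k+1} − 3·(-3)^k = (-2)^{k+1} + (-3)^{k+1}.
Hence h[n] = (-2)^n + (-3)^n for every n ≥ 0, by induction.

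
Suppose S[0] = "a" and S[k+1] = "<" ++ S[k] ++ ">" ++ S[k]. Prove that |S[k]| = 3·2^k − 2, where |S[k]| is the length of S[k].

Base case: |S[0]| = 1, and 3·2^0 − 2 = 1.
Assume |S[r]| = 3·2^r − 2.
Then |S[r+1]| = 1 + |S[r]| + 1 + |S[r]| = 2|S[r]| + 2 = 2(3·2^r − 2) + 2 = 3·2^{r+1} − 4 + 2 = 3·2^{r+1} − 2.
This completes the inductive step, so |S[k]| = 3·2^k − 2 for all k ≥ 0.

|S[k]| = 3·2^k − 2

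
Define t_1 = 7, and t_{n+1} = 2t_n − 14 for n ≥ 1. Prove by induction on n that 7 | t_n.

Base case: t_1 = 7 = 7·1, so 7 | t_1.
Assume 7 | t_k, so t_k = 7s for some integer s.
Then t_{k+1} = 2t_k − 14 = 2·(7s) − 14 = 7(2s − 2), so 7 | t_{k+1}.
So the property holds for k+1, and by induction 7 | t_n for all n ≥ 1.

7 | t_n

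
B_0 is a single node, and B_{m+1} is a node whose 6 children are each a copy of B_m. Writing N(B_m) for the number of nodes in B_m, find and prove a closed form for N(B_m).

Claim: N(B_m) = (6^{m+1} − 1)/5.

Base case: N(B_0) = 1, and (6^{0+1} − 1)/5 = 1.
Assume N(B_j) = (6^{j+1} − 1)/5.
Then N(B_{j+1}) = 1 + 6N(B_j) = 1 + 6·(6^{j+1} − 1)/5 = 1 + (6^{j+2} − 6)/5 = (5 + 6^{j+2} − 6)/5 = (6^{j+2} − 1)/5.
This completes the inductive step, so N(B_m) = (6^{m+1} − 1)/5 for all m ≥ 0.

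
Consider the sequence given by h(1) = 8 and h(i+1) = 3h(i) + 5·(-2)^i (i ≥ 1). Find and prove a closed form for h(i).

Claim: h(i) = 2·3^i − (-2)^i.

Base case: h(1) = 8, and 2·3^1 − (-2)^1 = 6 + 2 = 8.
Assume h(j) = 2·3^j − (-2)^j for some j ≥ 1.
Then h(j+1) = 3h(j) + 5·(-2)^j = 3·(2·3^j − (-2)^j) + 5·(-2)^j = 2·3^{j+1} − 3·(-2)^j + 5·(-2)^j = 2·3^{j+1} + 2·(-2)^j = 2·3^{j+1} − (-2)^{j+1}.
By induction, h(i) = 2·3^i − (-2)^i for all i ≥ 1.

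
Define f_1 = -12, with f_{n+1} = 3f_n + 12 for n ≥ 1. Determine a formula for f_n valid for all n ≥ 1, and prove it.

Claim: f_n = -2·3^n − 6.

Base case: f_1 = -12, and -2·3^1 − 6 = -6 − 6 = -12.
Assume f_r = -2·3^r − 6 for some r ≥ 1.
Then f_{r+1} = 3f_r + 12 = 3·(-2·3^r − 6) + 12 = -6·3^r − 18 + 12 = -2·3^{r+1} − 6.
By induction, f_n = -2·3^n − 6 for all n ≥ 1.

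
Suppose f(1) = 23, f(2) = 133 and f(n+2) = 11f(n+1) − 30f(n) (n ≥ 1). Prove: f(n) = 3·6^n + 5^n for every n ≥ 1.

Base cases: f(1) = 23 and 3·6^1 + 5^1 = 23; f(2) = 133 and 3·6^2 + 5^2 = 133.
Assume f(j) = 3·6^j + 5^j for all 1 ≤ j ≤ m, where m ≥ 2.
Then f(m+1) = 11f(m) − 30f(m−1) = 11·(3·6^m + 5^m) − 30·(3·6^{m−1} + 5^{m−1}) = 3·(11·6 − 30)6^{m−1} + (11·5 − 30)5^{m−1} = 108·6^{m−1} + 25·5^{m−1} = 3·6^{m+1} + 5^{m+1}.
Hence f(n) = 3·6^n + 5^n for every n ≥ 1, by strong induction.

f(n) = 3·6^n + 5^n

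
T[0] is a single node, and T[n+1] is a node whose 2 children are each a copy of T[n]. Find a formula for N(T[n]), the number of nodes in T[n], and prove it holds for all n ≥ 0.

Claim: N(T[n]) = 2^{n+1} − 1.

Base case: N(T[0]) = 1, and 2^{0+1} − 1 = 1.
Assume N(T[r]) = 2^{r+1} − 1.
Then N(T[r+1]) = 1 + 2N(T[r]) = 1 + 2(2^{r+1} − 1) = 2^{r+2} − 2 + 1 = 2^{r+2} − 1.
Hence N(T[n]) = 2^{n+1} − 1 for every n ≥ 0, by induction.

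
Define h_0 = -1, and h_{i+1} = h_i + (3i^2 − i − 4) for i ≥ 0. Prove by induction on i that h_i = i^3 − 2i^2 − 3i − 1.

Base case: h_0 = -1, and 0^3 − 2·0^2 − 3·0 − 1 = -1.
Assume h_j = j^3 − 2j^2 − 3j − 1.
Then h_{j+1} = h_j + (3j^2 − j − 4) = (j^3 − 2j^2 − 3j − 1) + (3j^2 − j − 4) = j^3 + j^2 − 4j − 5,
and (j+1)^3 − 2·(j+1)^2 − 3·(j+1) − 1 = j^3 + j^2 − 4j − 5.
By induction, h_i = i^3 − 2i^2 − 3i − 1 for all i ≥ 0.

h_i = i^3 − 2i^2 − 3i − 1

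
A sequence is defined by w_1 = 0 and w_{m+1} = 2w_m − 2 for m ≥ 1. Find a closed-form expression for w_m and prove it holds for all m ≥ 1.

Claim: w_m = -2^m + 2.

Base case: w_1 = 0, and -2^1 + 2 = -2 + 2 = 0.
Assume w_r = -2^r + 2 for some r ≥ 1.
Then w_{r+1} = 2w_r − 2 = 2·(-2^r + 2) − 2 = -2^{r+1} + 4 − 2 = -2^{r+1} + 2.
By induction, w_m = -2^m + 2 for all m ≥ 1.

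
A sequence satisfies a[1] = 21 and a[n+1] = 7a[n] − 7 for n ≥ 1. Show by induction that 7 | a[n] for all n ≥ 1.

Base case: a[1] = 21 = 7·3, so 7 | a[1].
Assume 7 | a[j], so a[j] = 7t for some integer t.
Then a[j+1] = 7a[j] − 7 = 7·(7t) − 7 = 7(7t − 1), so 7 | a[j+1].
This completes the inductive step, so 7 | a[n] for all n ≥ 1.

7 | a[n]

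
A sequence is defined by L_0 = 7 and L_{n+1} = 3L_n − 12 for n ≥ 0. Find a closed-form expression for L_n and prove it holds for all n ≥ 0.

Claim: L_n = 3^n + 6.

Base case: L_0 = 7, and 3^0 + 6 = 1 + 6 = 7.
Assume L_j = 3^j + 6 for some j ≥ 0.
Then L_{j+1} = 3L_j − 12 = 3·(3^j + 6) − 12 = 3^{j+1} + 18 − 12 = 3^{j+1} + 6.
So the formula holds for j+1, and by induction L_n = 3^n + 6 for all n ≥ 0.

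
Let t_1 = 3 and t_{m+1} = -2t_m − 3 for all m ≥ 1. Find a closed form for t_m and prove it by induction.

Claim: t_m = -2·(-2)^m − 1.

Base case: t_1 = 3, and -2·(-2)^1 − 1 = 4 − 1 = 3.
Assume t_j = -2·(-2)^j − 1 for some j ≥ 1.
Then t_{j+1} = -2t_j − 3 = -2·(-2·(-2)^j − 1) − 3 = 4·(-2)^j + 2 − 3 = -2·(-2)^{j+1} − 1.
So the formula holds for j+1, and by induction t_m = -2·(-2)^m − 1 for all m ≥ 1.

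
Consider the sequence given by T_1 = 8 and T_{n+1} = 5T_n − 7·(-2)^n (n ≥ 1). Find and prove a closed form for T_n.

Claim: T_n = 2·5^n + (-2)^n.

Base case: T_1 = 8, and 2·5^1 + (-2)^1 = 10 − 2 = 8.
Assume T_r = 2·5^r + (-2)^r for some r ≥ 1.
Then T_{r+1} = 5T_r − 7·(-2)^r = 5·(2·5^r + (-2)^r) − 7·(-2)^r = 2·5^{r+1} + 5·(-2)^r − 7·(-2)^r = 2·5^{r+1} − 2·(-2)^r = 2·5^{r+1} + (-2)^{r+1}.
By induction, T_n = 2·5^n + (-2)^n for all n ≥ 1.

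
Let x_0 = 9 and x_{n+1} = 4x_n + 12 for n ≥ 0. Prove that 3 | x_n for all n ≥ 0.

Base case: x_0 = 9 = 3·3, so 3 | x_0.
Assume 3 | x_j, so x_j = 3t for some integer t.
Then x_{j+1} = 4x_j + 12 = 4·(3t) + 12 = 3(4t + 4), so 3 | x_{j+1}.
By induction, 3 | x_n for all n ≥ 0.

3 | x_n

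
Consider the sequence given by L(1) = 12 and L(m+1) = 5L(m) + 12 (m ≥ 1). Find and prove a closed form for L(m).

Claim: L(m) = 3·5^m − 3.

Base case: L(1) = 12, and 3·5^1 − 3 = 15 − 3 = 12.
Assume L(j) = 3·5^j − 3 for some j ≥ 1.
Then L(j+1) = 5L(j) + 12 = 5·(3·5^j − 3) + 12 = 15·5^j − 15 + 12 = 3·5^{j+1} − 3.
Hence L(m) = 3·5^m − 3 for every m ≥ 1, by induction.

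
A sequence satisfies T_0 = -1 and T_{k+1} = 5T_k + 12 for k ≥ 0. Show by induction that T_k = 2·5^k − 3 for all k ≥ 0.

Base case: T_0 = -1, and 2·5^0 − 3 = 2 − 3 = -1.
Assume T_j = 2·5^j − 3 for some j ≥ 0.
Then T_{j+1} = 5T_j + 12 = 5·(2·5^j − 3) + 12 = 10·5^j − 15 + 12 = 2·5^{j+1} − 3.
This completes the inductive step, so T_k = 2·5^k − 3 for all k ≥ 0.

T_k = 2·5^k − 3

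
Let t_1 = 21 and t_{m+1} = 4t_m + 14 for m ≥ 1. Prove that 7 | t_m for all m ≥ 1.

Base case: t_1 = 21 = 7·3, so 7 | t_1.
Assume 7 | t_j, so t_j = 7s for some integer s.
Then t_{j+1} = 4t_j + 14 = 4·(7s) + 14 = 7(4s + 2), so 7 | t_{j+1}.
By induction, 7 | t_m for all m ≥ 1.

7 | t_m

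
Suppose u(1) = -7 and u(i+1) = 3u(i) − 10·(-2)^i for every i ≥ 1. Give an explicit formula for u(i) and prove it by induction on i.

Claim: u(i) = -3^i + 2·(-2)^i.

Base case: u(1) = -7, and -3^1 + 2·(-2)^1 = -3 − 4 = -7.
Assume u(m) = -3^m + 2·(-2)^m for some m ≥ 1.
Then u(m+1) = 3u(m) − 10·(-2)^m = 3·(-3^m + 2·(-2)^m) − 10·(-2)^m = -3^{m+1} + 6·(-2)^m − 10·(-2)^m = -3^{m+1} − 4·(-2)^m = -3^{m+1} + 2·(-2)^{m+1}.
By induction, u(i) = -3^i + 2·(-2)^i for all i ≥ 1.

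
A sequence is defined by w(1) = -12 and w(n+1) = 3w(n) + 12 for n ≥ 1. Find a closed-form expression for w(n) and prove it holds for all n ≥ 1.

Claim: w(n) = -2·3^n − 6.

Base case: w(1) = -12, and -2·3^1 − 6 = -6 − 6 = -12.
Assume w(r) = -2·3^r − 6 for some r ≥ 1.
Then w(r+1) = 3w(r) + 12 = 3·(-2·3^r − 6) + 12 = -6·3^r − 18 + 12 = -2·3^{r+1} − 6.
By induction, w(n) = -2·3^n − 6 for all n ≥ 1.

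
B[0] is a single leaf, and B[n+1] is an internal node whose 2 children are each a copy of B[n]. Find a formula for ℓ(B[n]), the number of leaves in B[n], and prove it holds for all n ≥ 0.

Claim: ℓ(B[n]) = 2^n.

Base case: ℓ(B[0]) = 1, and 2^0 = 1.
Assume ℓ(B[r]) = 2^r.
Then ℓ(B[r+1]) = 2·ℓ(B[r]) = 2·2^r = 2^{r+1}.
By induction, ℓ(B[n]) = 2^n for all n ≥ 0.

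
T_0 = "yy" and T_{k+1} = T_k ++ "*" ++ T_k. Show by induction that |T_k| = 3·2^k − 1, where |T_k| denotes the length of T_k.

Base case: |T_0| = 2, and 3·2^0 − 1 = 2.
Assume |T_m| = 3·2^m − 1.
Then |T_{m+1}| = |T_m| + 1 + |T_m| = 2|T_m| + 1 = 2(3·2^m − 1) + 1 = 3·2^{m+1} − 2 + 1 = 3·2^{m+1} − 1.
Hence |T_k| = 3·2^k − 1 for every k ≥ 0, by induction.

|T_k| = 3·2^k − 1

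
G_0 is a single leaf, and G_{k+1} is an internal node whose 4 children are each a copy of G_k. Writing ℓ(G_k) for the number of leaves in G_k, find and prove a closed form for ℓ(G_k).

Claim: ℓ(G_k) = 4^k.

Base case: ℓ(G_0) = 1, and 4^0 = 1.
Assume ℓ(G_r) = 4^r.
Then ℓ(G_{r+1}) = 4·ℓ(G_r) = 4·4^r = 4^{r+1}.
This completes the inductive step, so ℓ(G_k) = 4^k for all k ≥ 0.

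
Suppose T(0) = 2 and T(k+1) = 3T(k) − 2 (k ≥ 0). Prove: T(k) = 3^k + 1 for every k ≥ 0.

Base case: T(0) = 2, and 3^0 + 1 = 1 + 1 = 2.
Assume T(m) = 3^m + 1 for some m ≥ 0.
Then T(m+1) = 3T(m) − 2 = 3·(3^m + 1) − 2 = 3^{m+1} + 3 − 2 = 3^{m+1} + 1.
Hence T(k) = 3^k + 1 for every k ≥ 0, by induction.

T(k) = 3^k + 1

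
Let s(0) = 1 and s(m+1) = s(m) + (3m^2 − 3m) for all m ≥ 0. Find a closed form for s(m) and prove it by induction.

Claim: s(m) = m^3 − 3m^2 + 2m + 1.

Base case: s(0) = 1, and 0^3 − 3·0^2 + 2·0 + 1 = 1.
Assume s(j) = j^3 − 3j^2 + 2j + 1.
Then s(j+1) = s(j) + (3j^2 − 3j) = (j^3 − 3j^2 + 2j + 1) + (3j^2 − 3j) = j^3 − j + 1,
and (j+1)^3 − 3·(j+1)^2 + 2·(j+1) + 1 = j^3 − j + 1.
This completes the inductive step, so s(m) = m^3 − 3m^2 + 2m + 1 for all m ≥ 0.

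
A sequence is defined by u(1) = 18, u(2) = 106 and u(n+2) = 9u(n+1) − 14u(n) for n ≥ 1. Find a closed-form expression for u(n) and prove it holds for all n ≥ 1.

Claim: u(n) = 2·2^n + 2·7^n.

Base cases: u(1) = 18 and 2·2^1 + 2·7^1 = 18; u(2) = 106 and 2·2^2 + 2·7^2 = 106.
Assume u(i) = 2·2^i + 2·7^i for all 1 ≤ i ≤ j, where j ≥ 2.
Then u(j+1) = 9u(j) − 14u(j−1) = 9·(2·2^j + 2·7^j) − 14·(2·2^{j−1} + 2·7^{j−1}) = 2·(9·2 − 14)2^{j−1} + 2·(9·7 − 14)7^{j−1} = 8·2^{j−1} + 98·7^{j−1} = 2·2^{j+1} + 2·7^{j+1}.
By strong induction, u(n) = 2·2^n + 2·7^n for all n ≥ 1.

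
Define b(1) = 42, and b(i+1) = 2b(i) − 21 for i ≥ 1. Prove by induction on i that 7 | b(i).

Base case: b(1) = 42 = 7·6, so 7 | b(1).
Assume 7 | b(m), so b(m) = 7t for some integer t.
Then b(m+1) = 2b(m) − 21 = 2·(7t) − 21 = 7(2t − 3), so 7 | b(m+1).
Hence 7 | b(i) for every i ≥ 1, by induction.

7 | b(i)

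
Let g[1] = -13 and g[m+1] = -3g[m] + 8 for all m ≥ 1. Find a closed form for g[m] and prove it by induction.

Claim: g[m] = 5·(-3)^m + 2.

Base case: g[1] = -13, and 5·(-3)^1 + 2 = -15 + 2 = -13.
Assume g[k] = 5·(-3)^k + 2 for some k ≥ 1.
Then g[k+1] = -3g[k] + 8 = -3·(5·(-3)^k + 2) + 8 = -15·(-3)^k − 6 + 8 = 5·(-3)^{k+1} + 2.
This completes the inductive step, so g[m] = 5·(-3)^m + 2 for all m ≥ 1.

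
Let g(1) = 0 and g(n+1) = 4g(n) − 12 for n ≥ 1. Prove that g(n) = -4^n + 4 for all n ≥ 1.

Base case: g(1) = 0, and -4^1 + 4 = -4 + 4 = 0.
Assume g(m) = -4^m + 4 for some m ≥ 1.
Then g(m+1) = 4g(m) − 12 = 4·(-4^m + 4) − 12 = -4^{m+1} + 16 − 12 = -4^{m+1} + 4.
Hence g(n) = -4^n + 4 for every n ≥ 1, by induction.

g(n) = -4^n + 4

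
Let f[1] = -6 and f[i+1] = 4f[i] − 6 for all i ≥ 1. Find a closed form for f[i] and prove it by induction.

Claim: f[i] = -2·4^i + 2.

Base case: f[1] = -6, and -2·4^1 + 2 = -8 + 2 = -6.
Assume f[j] = -2·4^j + 2 for some j ≥ 1.
Then f[j+1] = 4f[j] − 6 = 4·(-2·4^j + 2) − 6 = -8·4^j + 8 − 6 = -2·4^{j+1} + 2.
This completes the inductive step, so f[i] = -2·4^i + 2 for all i ≥ 1.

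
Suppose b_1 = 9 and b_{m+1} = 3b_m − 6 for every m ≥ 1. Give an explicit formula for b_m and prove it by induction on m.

Claim: b_m = 2·3^m + 3.

Base case: b_1 = 9, and 2·3^1 + 3 = 6 + 3 = 9.
Assume b_k = 2·3^k + 3 for some k ≥ 1.
Then b_{k+1} = 3b_k − 6 = 3·(2·3^k + 3) − 6 = 6·3^k + 9 − 6 = 2·3^{k+1} + 3.
By induction, b_m = 2·3^m + 3 for all m ≥ 1.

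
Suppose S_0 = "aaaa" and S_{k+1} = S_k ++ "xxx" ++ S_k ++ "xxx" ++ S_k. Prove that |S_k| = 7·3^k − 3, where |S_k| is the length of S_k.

Base case: |S_0| = 4, and 7·3^0 − 3 = 4.
Assume |S_m| = 7·3^m − 3.
Then |S_{m+1}| = 3|S_m| + 6 = 3(7·3^m − 3) + 6 = 7·3^{m+1} − 9 + 6 = 7·3^{m+1} − 3.
Hence |S_k| = 7·3^k − 3 for every k ≥ 0, by induction.

|S_k| = 7·3^k − 3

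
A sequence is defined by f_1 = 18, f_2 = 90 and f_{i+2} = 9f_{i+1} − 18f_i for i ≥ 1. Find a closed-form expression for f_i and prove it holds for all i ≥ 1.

Claim: f_i = 2·3^i + 2·6^i.

Base cases: f_1 = 18 and 2·3^1 + 2·6^1 = 18; f_2 = 90 and 2·3^2 + 2·6^2 = 90.
Assume f_t = 2·3^t + 2·6^t for all 1 ≤ t ≤ j, where j ≥ 2.
Then f_{j+1} = 9f_j − 18f_{j−1} = 9·(2·3^j + 2·6^j) − 18·(2·3^{j−1} + 2·6^{j−1}) = 2·(9·3 − 18)3^{j−1} + 2·(9·6 − 18)6^{j−1} = 18·3^{j−1} + 72·6^{j−1} = 2·3^{j+1} + 2·6^{j+1}.
Hence f_i = 2·3^i + 2·6^i for every i ≥ 1, by strong induction.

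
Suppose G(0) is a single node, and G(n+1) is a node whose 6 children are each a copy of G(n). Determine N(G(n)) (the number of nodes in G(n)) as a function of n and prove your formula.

Claim: N(G(n)) = (6^{n+1} − 1)/5.

Base case: N(G(0)) = 1, and (6^{0+1} − 1)/5 = 1.
Assume N(G(k)) = (6^{k+1} − 1)/5.
Then N(G(k+1)) = 1 + 6N(G(k)) = 1 + 6·(6^{k+1} − 1)/5 = 1 + (6^{k+2} − 6)/5 = (5 + 6^{k+2} − 6)/5 = (6^{k+2} − 1)/5.
So the formula holds for k+1, and by induction N(G(n)) = (6^{n+1} − 1)/5 for all n ≥ 0.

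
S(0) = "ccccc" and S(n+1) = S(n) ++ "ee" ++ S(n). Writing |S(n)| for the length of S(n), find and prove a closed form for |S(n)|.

Claim: |S(n)| = 7·2^n − 2.

Base case: |S(0)| = 5, and 7·2^0 − 2 = 5.
Assume |S(k)| = 7·2^k − 2.
Then |S(k+1)| = |S(k)| + 2 + |S(k)| = 2|S(k)| + 2 = 2(7·2^k − 2) + 2 = 7·2^{k+1} − 4 + 2 = 7·2^{k+1} − 2.
Hence |S(n)| = 7·2^n − 2 for every n ≥ 0, by induction.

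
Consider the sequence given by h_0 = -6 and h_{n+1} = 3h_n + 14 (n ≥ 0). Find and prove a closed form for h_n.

Claim: h_n = 3^n − 7.

Base case: h_0 = -6, and 3^0 − 7 = 1 − 7 = -6.
Assume h_j = 3^j − 7 for some j ≥ 0.
Then h_{j+1} = 3h_j + 14 = 3·(3^j − 7) + 14 = 3^{j+1} − 21 + 14 = 3^{j+1} − 7.
By induction, h_n = 3^n − 7 for all n ≥ 0.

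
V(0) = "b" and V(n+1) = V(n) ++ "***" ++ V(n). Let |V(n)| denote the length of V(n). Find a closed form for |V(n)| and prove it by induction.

Claim: |V(n)| = 2^{n+2} − 3.

Base case: |V(0)| = 1, and 2^{0+2} − 3 = 1.
Assume |V(r)| = 2^{r+2} − 3.
Then |V(r+1)| = |V(r)| + 3 + |V(r)| = 2|V(r)| + 3 = 2(2^{r+2} − 3) + 3 = 2^{r+3} − 6 + 3 = 2^{r+3} − 3.
By induction, |V(n)| = 2^{n+2} − 3 for all n ≥ 0.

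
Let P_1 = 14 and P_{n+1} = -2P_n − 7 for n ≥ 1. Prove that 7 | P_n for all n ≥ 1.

Base case: P_1 = 14 = 7·2, so 7 | P_1.
Assume 7 | P_k, so P_k = 7t for some integer t.
Then P_{k+1} = -2P_k − 7 = -2·(7t) − 7 = 7(-2t − 1), so 7 | P_{k+1}.
So the property holds for k+1, and by induction 7 | P_n for all n ≥ 1.

7 | P_n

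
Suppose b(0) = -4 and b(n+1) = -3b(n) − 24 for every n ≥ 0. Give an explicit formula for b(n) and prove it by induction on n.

Claim: b(n) = 2·(-3)^n − 6.

Base case: b(0) = -4, and 2·(-3)^0 − 6 = 2 − 6 = -4.
Assume b(k) = 2·(-3)^k − 6 for some k ≥ 0.
Then b(k+1) = -3b(k) − 24 = -3·(2·(-3)^k − 6) − 24 = -6·(-3)^k + 18 − 24 = 2·(-3)^{k+1} − 6.
By induction, b(n) = 2·(-3)^n − 6 for all n ≥ 0.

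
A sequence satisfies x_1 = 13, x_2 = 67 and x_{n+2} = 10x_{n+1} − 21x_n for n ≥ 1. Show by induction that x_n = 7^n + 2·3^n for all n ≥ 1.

Base cases: x_1 = 13 and 7^1 + 2·3^1 = 13; x_2 = 67 and 7^2 + 2·3^2 = 67.
Assume x_j = 7^j + 2·3^j for all 1 ≤ j ≤ m, where m ≥ 2.
Then x_{m+1} = 10x_m − 21x_{m−1} = 10·(7^m + 2·3^m) − 21·(7^{m−1} + 2·3^{m−1}) = (10·7 − 21)7^{m−1} + 2·(10·3 − 21)3^{m−1} = 49·7^{m−1} + 18·3^{m−1} = 7^{m+1} + 2·3^{m+1}.
By strong induction, x_n = 7^n + 2·3^n for all n ≥ 1.

x_n = 7^n + 2·3^n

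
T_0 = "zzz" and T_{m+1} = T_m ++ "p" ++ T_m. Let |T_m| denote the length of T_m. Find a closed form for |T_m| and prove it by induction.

Claim: |T_m| = 2^{m+2} − 1.

Base case: |T_0| = 3, and 2^{0+2} − 1 = 3.
Assume |T_r| = 2^{r+2} − 1.
Then |T_{r+1}| = |T_r| + 1 + |T_r| = 2|T_r| + 1 = 2(2^{r+2} − 1) + 1 = 2^{r+3} − 2 + 1 = 2^{r+3} − 1.
Hence |T_m| = 2^{m+2} − 1 for every m ≥ 0, by induction.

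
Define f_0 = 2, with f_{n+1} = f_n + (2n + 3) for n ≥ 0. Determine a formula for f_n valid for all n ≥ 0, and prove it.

Claim: f_n = n^2 + 2n + 2.

Base case: f_0 = 2, and 0^2 + 2·0 + 2 = 2.
Assume f_k = k^2 + 2k + 2.
Then f_{k+1} = f_k + (2k + 3) = (k^2 + 2k + 2) + (2k + 3) = k^2 + 4k + 5,
and (k+1)^2 + 2·(k+1) + 2 = k^2 + 4k + 5.
Hence f_n = n^2 + 2n + 2 for every n ≥ 0, by induction.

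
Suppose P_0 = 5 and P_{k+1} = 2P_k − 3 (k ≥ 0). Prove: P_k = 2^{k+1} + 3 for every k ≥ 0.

Base case: P_0 = 5, and 2^{0+1} + 3 = 2 + 3 = 5.
Assume P_r = 2^{r+1} + 3 for some r ≥ 0.
Then P_{r+1} = 2P_r − 3 = 2·(2^{r+1} + 3) − 3 = 2^{r+2} + 6 − 3 = 2^{r+2} + 3.
This completes the inductive step, so P_k = 2^{k+1} + 3 for all k ≥ 0.

P_k = 2^{k+1} + 3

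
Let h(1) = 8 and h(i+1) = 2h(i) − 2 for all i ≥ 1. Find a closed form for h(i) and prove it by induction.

Claim: h(i) = 3·2^i + 2.

Base case: h(1) = 8, and 3·2^1 + 2 = 6 + 2 = 8.
Assume h(k) = 3·2^k + 2 for some k ≥ 1.
Then h(k+1) = 2h(k) − 2 = 2·(3·2^k + 2) − 2 = 6·2^k + 4 − 2 = 3·2^{k+1} + 2.
So the formula holds for k+1, and by induction h(i) = 3·2^i + 2 for all i ≥ 1.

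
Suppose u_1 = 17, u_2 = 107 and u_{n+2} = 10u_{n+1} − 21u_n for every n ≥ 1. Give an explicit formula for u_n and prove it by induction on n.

Claim: u_n = 2·7^n + 3^n.

Base cases: u_1 = 17 and 2·7^1 + 3^1 = 17; u_2 = 107 and 2·7^2 + 3^2 = 107.
Assume u_j = 2·7^j + 3^j for all 1 ≤ j ≤ k, where k ≥ 2.
Then u_{k+1} = 10u_k − 21u_{k−1} = 10·(2·7^k + 3^k) − 21·(2·7^{k−1} + 3^{k−1}) = 2·(10·7 − 21)7^{k−1} + (10·3 − 21)3^{k−1} = 98·7^{k−1} + 9·3^{k−1} = 2·7^{k+1} + 3^{k+1}.
By strong induction, u_n = 2·7^n + 3^n for all n ≥ 1.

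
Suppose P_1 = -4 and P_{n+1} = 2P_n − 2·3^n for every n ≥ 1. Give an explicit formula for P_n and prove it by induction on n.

Claim: P_n = 2^n − 2·3^n.

Base case: P_1 = -4, and 2^1 − 2·3^1 = 2 − 6 = -4.
Assume P_j = 2^j − 2·3^j for some j ≥ 1.
Then P_{j+1} = 2P_j − 2·3^j = 2·(2^j − 2·3^j) − 2·3^j = 2^{j+1} − 4·3^j − 2·3^j = 2^{j+1} − 6·3^j = 2^{j+1} − 2·3^{j+1}.
By induction, P_n = 2^n − 2·3^n for all n ≥ 1.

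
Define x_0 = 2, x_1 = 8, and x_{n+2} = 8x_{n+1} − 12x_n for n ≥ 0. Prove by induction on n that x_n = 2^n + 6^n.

Base cases: x_0 = 2 and 2^0 + 6^0 = 2; x_1 = 8 and 2^1 + 6^1 = 8.
Assume x_i = 2^i + 6^i for all 0 ≤ i ≤ j, where j ≥ 1.
Then x_{j+1} = 8x_j − 12x_{j−1} = 8·(2^j + 6^j) − 12·(2^{j−1} + 6^{j−1}) = (8·2 − 12)2^{j−1} + (8·6 − 12)6^{j−1} = 4·2^{j−1} + 36·6^{j−1} = 2^{j+1} + 6^{j+1}.
By strong induction, x_n = 2^n + 6^n for all n ≥ 0.

x_n = 2^n + 6^n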